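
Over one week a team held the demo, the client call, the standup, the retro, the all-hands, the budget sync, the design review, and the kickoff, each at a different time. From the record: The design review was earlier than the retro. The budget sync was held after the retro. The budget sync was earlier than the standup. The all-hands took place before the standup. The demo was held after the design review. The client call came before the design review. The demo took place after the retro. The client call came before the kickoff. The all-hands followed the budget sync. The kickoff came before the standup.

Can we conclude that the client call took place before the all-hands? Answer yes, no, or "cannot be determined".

yes

Chain the constraints: the client call → the design review → the retro → the budget sync → the all-hands. Each link is directly stated, so the client call comes before the all-hands.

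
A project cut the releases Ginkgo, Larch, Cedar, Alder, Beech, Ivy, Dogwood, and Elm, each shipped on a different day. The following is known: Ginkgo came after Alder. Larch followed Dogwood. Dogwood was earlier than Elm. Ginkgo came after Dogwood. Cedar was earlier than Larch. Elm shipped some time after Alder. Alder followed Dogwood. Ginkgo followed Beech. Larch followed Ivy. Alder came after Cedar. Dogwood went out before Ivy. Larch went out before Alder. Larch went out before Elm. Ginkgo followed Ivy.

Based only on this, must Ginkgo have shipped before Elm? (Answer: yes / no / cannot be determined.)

cannot be determined

No chain of stated constraints runs from Ginkgo to Elm, and none runs from Elm to Ginkgo either.
So the relative order of Ginkgo and Elm is not fixed by the given facts.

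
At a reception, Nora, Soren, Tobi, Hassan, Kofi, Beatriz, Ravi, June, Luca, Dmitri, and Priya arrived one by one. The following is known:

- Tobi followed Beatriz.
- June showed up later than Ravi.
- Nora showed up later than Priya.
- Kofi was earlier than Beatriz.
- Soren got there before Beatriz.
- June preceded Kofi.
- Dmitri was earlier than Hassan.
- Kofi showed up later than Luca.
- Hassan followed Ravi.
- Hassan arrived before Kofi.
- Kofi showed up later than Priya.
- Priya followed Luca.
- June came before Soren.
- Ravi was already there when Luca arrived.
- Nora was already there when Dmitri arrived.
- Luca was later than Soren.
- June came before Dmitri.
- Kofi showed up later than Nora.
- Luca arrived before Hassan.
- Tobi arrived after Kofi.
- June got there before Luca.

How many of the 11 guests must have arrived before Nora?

5

Directly stated before Nora: Priya.
June reaches Nora via June → Luca → Priya → Nora.
Luca reaches Nora via Luca → Priya → Nora.
Ravi reaches Nora via Ravi → Luca → Priya → Nora.
Likewise Soren reaches Nora by chaining the stated constraints.
No chain forces Tobi (or any of the others) ahead of Nora.
That's June, Luca, Priya, Ravi, and Soren — 5 in all.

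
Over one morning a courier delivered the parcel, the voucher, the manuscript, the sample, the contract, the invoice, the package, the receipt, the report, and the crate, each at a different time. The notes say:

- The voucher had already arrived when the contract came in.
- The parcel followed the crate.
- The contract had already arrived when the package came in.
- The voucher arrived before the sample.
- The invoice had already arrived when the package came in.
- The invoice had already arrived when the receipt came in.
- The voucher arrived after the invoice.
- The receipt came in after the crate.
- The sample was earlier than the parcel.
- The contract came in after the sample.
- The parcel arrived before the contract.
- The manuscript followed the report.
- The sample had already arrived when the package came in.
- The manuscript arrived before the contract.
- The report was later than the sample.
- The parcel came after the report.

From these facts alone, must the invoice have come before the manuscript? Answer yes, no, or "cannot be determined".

yes

Chain the constraints: the invoice → the voucher → the sample → the report → the manuscript. Each link is directly stated, so the invoice comes before the manuscript.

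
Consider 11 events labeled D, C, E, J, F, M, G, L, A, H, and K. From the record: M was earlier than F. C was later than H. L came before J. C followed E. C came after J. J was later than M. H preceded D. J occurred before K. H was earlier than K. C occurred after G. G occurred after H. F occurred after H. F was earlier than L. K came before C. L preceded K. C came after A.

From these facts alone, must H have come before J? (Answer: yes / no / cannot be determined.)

yes

Chain the constraints: H → F → L → J. Each link is directly stated, so H comes before J.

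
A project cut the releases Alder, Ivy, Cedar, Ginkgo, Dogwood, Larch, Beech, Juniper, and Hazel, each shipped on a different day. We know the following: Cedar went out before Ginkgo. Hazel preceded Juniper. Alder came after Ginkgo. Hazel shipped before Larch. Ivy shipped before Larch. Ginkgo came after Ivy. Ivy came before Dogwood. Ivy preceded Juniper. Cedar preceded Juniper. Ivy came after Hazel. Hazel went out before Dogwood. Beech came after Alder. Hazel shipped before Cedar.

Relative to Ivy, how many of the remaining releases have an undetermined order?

1

Forced before Ivy: Hazel; forced after Ivy: Alder, Beech, Dogwood, Ginkgo, Juniper, and Larch.
That leaves Cedar with no forced order relative to Ivy — 1.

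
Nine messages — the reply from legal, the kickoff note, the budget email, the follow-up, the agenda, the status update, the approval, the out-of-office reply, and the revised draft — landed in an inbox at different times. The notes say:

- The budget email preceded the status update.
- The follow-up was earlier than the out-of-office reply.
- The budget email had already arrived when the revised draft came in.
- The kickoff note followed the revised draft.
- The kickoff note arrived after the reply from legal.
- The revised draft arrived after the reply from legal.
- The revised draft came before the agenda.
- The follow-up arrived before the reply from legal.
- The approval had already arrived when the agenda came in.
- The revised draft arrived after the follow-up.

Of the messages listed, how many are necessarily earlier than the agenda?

5

Directly stated before the agenda: the approval and the revised draft.
The budget email reaches the agenda via the budget email → the revised draft → the agenda.
The follow-up reaches the agenda via the follow-up → the revised draft → the agenda.
The reply from legal reaches the agenda via the reply from legal → the revised draft → the agenda.
No chain forces the kickoff note (or any of the others) ahead of the agenda.
That's the approval, the budget email, the follow-up, the reply from legal, and the revised draft — 5 in all.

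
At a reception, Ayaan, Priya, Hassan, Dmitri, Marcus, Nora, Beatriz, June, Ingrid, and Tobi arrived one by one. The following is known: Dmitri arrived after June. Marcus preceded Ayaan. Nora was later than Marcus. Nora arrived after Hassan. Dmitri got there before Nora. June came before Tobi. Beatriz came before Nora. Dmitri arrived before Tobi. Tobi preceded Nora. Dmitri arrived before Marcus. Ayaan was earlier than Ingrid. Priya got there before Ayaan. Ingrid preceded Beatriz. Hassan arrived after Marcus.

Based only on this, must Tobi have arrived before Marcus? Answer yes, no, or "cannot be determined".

cannot be determined

No chain of stated constraints runs from Tobi to Marcus, and none runs from Marcus to Tobi either.
So the relative order of Tobi and Marcus is not fixed by the given facts.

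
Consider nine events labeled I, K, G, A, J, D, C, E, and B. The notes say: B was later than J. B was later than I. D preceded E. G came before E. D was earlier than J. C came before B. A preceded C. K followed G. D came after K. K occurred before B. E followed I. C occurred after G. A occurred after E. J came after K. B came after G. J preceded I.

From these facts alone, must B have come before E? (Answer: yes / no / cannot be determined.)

Tracing the constraints gives E → A → C → B, so E must come before B.
That means B cannot be before E.

no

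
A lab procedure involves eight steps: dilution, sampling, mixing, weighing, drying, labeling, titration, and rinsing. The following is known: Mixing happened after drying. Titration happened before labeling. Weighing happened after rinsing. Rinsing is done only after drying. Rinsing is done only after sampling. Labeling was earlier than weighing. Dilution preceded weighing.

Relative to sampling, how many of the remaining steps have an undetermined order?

5

Forced after sampling: rinsing and weighing.
That leaves dilution, drying, labeling, mixing, and titration with no forced order relative to sampling — 5.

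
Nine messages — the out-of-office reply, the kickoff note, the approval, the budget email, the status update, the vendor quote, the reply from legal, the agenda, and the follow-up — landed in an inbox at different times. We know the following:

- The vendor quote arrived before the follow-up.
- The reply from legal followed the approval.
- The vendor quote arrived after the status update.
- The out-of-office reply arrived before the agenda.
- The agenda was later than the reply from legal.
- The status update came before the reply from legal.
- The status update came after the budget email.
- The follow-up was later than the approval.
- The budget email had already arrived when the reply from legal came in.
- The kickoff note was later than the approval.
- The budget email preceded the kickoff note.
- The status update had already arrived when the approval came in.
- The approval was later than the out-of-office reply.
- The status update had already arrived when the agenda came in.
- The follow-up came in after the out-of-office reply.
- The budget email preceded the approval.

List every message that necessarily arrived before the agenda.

the approval, the budget email, the out-of-office reply, the reply from legal, the status update

Directly stated before the agenda: the out-of-office reply, the reply from legal, and the status update.
The approval reaches the agenda via the approval → the reply from legal → the agenda.
The budget email reaches the agenda via the budget email → the reply from legal → the agenda.
No chain forces the follow-up (or any of the others) ahead of the agenda.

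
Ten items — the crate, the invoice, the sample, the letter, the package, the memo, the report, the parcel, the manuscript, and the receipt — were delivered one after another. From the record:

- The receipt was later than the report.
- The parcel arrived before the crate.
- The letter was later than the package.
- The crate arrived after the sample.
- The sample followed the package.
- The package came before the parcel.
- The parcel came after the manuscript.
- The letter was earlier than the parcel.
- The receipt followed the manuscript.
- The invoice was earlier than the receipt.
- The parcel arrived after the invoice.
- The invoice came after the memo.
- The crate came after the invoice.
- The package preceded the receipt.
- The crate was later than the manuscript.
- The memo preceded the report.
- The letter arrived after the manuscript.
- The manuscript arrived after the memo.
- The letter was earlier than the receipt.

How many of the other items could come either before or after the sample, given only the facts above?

Forced before the sample: the package; forced after the sample: the crate.
That leaves the invoice, the letter, the manuscript, the memo, the parcel, the receipt, and the report with no forced order relative to the sample — 7.

7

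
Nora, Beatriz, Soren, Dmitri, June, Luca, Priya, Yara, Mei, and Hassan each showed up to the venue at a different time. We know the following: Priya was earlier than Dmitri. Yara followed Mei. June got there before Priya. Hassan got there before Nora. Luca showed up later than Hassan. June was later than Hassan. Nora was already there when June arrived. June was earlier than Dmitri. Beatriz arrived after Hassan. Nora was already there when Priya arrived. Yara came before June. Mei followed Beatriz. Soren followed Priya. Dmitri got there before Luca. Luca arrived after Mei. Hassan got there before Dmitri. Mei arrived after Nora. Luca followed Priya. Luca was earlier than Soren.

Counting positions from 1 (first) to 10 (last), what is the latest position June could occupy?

6

June must come before Dmitri, Luca, Priya, and Soren — 4 guests forced after them.
Everything else can be placed before June in some valid order, so June can sit as late as position 10 − 4 = 6.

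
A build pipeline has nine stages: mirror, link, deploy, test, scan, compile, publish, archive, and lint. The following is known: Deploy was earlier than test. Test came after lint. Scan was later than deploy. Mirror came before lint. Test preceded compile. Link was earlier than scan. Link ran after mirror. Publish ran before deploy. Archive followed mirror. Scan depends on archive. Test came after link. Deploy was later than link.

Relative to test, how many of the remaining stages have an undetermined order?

Forced before test: deploy, link, lint, mirror, and publish; forced after test: compile.
That leaves archive and scan with no forced order relative to test — 2.

2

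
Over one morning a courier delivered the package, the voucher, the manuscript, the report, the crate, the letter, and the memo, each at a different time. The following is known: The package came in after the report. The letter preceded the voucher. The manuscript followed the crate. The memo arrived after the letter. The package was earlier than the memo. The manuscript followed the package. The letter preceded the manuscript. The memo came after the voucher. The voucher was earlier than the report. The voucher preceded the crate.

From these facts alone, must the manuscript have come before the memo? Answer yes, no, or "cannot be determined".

No chain of stated constraints runs from the manuscript to the memo, and none runs from the memo to the manuscript either.
So the relative order of the manuscript and the memo is not fixed by the given facts.

cannot be determined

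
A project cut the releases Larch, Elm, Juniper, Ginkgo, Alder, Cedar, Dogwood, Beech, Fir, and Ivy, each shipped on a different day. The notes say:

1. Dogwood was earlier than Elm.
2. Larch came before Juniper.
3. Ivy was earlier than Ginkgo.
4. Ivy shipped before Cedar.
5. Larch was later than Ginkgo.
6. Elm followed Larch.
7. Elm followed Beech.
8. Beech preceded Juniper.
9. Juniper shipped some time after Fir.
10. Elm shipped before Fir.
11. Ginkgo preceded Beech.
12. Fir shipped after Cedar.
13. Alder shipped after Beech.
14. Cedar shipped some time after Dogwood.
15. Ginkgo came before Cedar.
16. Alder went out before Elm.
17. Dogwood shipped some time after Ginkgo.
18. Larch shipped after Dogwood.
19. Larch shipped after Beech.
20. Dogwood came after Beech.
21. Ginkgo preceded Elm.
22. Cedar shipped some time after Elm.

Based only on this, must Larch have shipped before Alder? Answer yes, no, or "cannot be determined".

No chain of stated constraints runs from Larch to Alder, and none runs from Alder to Larch either.
So the relative order of Larch and Alder is not fixed by the given facts.

cannot be determined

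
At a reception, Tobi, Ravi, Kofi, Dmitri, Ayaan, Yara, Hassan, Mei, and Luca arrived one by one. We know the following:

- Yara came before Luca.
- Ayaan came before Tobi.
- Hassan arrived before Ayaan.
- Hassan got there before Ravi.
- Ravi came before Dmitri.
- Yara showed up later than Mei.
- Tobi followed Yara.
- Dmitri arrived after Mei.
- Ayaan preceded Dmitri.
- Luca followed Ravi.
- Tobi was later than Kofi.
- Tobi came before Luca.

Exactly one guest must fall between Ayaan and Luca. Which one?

Tracing the constraints gives Ayaan → Tobi → Luca, so Tobi sits after Ayaan and before Luca.
No other guest is forced both after Ayaan and before Luca.

Tobi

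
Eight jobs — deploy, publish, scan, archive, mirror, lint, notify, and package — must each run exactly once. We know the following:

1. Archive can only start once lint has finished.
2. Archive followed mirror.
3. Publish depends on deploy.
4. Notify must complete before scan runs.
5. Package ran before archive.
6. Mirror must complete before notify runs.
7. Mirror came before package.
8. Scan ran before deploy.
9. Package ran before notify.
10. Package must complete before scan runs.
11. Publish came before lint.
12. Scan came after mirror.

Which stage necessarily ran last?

Every other stage has a chain of constraints placing it before archive, so archive is last.

archive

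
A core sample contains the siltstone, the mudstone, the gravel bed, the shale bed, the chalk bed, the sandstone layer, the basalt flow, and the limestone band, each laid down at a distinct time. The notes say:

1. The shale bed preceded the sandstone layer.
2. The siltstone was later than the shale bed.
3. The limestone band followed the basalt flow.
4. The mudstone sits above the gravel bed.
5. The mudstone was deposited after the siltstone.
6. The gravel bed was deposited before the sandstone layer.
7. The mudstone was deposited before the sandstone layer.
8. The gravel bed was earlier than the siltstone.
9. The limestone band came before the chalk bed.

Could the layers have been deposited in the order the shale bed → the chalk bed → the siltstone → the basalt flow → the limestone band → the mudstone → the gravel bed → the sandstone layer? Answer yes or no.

no

The constraints require the limestone band before the chalk bed, but in the proposed sequence the chalk bed appears ahead of the limestone band. That one violation is enough.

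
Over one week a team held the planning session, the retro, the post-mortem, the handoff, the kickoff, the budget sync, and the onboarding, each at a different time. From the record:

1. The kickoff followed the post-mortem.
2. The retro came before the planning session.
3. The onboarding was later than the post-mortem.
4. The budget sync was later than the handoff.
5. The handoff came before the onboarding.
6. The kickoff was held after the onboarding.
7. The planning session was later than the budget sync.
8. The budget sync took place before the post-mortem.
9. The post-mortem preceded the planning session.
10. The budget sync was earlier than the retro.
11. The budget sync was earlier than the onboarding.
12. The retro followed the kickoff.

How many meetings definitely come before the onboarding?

3

Directly stated before the onboarding: the budget sync, the handoff, and the post-mortem.
That's the budget sync, the handoff, and the post-mortem — 3 in all.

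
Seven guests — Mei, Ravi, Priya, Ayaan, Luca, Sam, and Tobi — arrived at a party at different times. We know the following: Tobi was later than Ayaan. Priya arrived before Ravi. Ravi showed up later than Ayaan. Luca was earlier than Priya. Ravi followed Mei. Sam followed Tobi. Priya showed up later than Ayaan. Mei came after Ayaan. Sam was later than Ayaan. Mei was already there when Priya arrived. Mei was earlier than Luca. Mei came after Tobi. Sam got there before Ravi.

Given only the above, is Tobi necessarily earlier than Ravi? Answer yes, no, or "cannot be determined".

yes

Chain the constraints: Tobi → Sam → Ravi. Each link is directly stated, so Tobi comes before Ravi.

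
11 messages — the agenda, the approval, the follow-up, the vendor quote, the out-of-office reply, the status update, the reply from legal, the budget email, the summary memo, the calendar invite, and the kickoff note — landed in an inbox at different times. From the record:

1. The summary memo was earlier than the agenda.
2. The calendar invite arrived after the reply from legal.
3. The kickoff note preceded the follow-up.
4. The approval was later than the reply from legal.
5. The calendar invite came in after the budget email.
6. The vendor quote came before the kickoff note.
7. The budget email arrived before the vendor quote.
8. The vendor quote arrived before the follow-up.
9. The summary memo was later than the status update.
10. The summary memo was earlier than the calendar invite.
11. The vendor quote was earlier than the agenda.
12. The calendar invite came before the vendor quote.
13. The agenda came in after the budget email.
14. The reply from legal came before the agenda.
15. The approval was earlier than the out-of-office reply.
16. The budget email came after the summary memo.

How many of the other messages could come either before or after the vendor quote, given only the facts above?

Forced before the vendor quote: the budget email, the calendar invite, the reply from legal, the status update, and the summary memo; forced after the vendor quote: the agenda, the follow-up, and the kickoff note.
That leaves the approval and the out-of-office reply with no forced order relative to the vendor quote — 2.

2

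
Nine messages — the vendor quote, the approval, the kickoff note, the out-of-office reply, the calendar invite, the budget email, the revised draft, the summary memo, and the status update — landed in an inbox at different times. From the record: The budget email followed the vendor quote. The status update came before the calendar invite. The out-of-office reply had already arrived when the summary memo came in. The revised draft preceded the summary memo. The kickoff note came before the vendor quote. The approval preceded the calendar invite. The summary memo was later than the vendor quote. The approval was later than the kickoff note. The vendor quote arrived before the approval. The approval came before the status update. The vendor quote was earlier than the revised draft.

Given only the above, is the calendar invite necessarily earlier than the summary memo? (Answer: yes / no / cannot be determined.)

cannot be determined

No chain of stated constraints runs from the calendar invite to the summary memo, and none runs from the summary memo to the calendar invite either.
So the relative order of the calendar invite and the summary memo is not fixed by the given facts.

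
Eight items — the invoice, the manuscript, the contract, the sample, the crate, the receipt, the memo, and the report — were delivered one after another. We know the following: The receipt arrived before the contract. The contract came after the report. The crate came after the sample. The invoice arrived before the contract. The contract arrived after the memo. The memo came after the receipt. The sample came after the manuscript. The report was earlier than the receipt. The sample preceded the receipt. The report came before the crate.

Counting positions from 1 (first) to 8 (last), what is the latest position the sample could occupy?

4

The sample must come before the contract, the crate, the memo, and the receipt — 4 items forced after it.
Everything else can be placed before the sample in some valid order, so the sample can sit as late as position 8 − 4 = 4.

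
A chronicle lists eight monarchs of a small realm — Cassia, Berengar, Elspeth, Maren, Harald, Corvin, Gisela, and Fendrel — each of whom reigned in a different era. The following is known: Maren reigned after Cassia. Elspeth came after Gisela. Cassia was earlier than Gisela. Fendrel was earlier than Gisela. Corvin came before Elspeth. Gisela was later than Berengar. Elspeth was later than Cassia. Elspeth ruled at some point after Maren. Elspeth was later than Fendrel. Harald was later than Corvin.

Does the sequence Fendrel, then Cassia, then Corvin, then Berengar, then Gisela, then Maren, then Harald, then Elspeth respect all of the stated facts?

yes

Check each stated constraint against the proposed order — e.g. Cassia is ahead of Elspeth; Fendrel is ahead of Elspeth. Every pair is in the required order; nothing is violated.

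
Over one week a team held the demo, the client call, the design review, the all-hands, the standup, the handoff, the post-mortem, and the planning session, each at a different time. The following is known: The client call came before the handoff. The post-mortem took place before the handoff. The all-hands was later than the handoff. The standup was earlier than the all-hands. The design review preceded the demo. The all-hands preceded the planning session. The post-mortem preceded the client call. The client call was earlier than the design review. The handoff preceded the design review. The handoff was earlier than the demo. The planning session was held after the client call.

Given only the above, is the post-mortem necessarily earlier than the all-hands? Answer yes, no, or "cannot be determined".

yes

Chain the constraints: the post-mortem → the handoff → the all-hands. Each link is directly stated, so the post-mortem comes before the all-hands.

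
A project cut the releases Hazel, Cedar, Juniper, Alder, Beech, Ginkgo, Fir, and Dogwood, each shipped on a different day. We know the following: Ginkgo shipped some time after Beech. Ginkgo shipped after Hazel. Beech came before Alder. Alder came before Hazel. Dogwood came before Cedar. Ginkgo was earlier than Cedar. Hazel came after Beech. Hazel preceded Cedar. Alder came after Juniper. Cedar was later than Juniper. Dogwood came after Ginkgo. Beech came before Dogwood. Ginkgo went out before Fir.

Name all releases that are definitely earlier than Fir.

Directly stated before Fir: Ginkgo.
Alder reaches Fir via Alder → Hazel → Ginkgo → Fir.
Beech reaches Fir via Beech → Ginkgo → Fir.
Hazel reaches Fir via Hazel → Ginkgo → Fir.
Likewise Juniper reaches Fir by chaining the stated constraints.
No chain forces Cedar (or any of the others) ahead of Fir.

Alder, Beech, Ginkgo, Hazel, Juniper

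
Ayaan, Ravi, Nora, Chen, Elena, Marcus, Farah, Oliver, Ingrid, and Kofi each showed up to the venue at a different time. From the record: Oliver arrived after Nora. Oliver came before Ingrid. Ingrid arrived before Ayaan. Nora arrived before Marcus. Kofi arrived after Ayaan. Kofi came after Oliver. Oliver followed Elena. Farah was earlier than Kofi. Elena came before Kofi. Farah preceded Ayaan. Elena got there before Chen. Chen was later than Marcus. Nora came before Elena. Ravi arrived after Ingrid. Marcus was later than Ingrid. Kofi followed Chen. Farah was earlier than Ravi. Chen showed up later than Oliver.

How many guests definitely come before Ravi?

5

Directly stated before Ravi: Farah and Ingrid.
Elena reaches Ravi via Elena → Oliver → Ingrid → Ravi.
Nora reaches Ravi via Nora → Oliver → Ingrid → Ravi.
Oliver reaches Ravi via Oliver → Ingrid → Ravi.
No chain forces Kofi (or any of the others) ahead of Ravi.
That's Elena, Farah, Ingrid, Nora, and Oliver — 5 in all.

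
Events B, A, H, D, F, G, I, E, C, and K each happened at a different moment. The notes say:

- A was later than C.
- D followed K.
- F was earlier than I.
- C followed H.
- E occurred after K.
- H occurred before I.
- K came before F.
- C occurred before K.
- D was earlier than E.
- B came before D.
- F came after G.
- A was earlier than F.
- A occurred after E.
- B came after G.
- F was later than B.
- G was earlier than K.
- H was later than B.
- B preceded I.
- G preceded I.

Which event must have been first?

G

G has a chain of constraints placing it before every other event, so G must be first.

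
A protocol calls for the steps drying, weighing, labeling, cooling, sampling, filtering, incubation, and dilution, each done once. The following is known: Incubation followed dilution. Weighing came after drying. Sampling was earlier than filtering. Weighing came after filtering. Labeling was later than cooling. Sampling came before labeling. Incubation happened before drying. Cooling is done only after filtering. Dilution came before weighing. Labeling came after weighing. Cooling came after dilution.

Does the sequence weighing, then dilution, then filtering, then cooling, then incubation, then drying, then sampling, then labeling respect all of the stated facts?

The constraints require sampling before filtering, but in the proposed sequence filtering appears ahead of sampling. That one violation is enough.

no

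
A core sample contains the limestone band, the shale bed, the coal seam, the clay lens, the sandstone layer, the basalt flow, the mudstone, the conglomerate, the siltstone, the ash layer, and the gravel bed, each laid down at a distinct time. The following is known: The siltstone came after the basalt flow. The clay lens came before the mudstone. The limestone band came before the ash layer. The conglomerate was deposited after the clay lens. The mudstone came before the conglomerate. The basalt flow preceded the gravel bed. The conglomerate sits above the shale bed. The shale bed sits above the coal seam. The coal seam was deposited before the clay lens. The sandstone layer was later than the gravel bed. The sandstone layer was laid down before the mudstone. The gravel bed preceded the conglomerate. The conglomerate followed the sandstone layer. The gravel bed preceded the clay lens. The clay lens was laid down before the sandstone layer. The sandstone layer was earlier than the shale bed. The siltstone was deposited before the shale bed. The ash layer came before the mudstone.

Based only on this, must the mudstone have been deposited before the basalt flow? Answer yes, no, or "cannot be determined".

no

Tracing the constraints gives the basalt flow → the gravel bed → the sandstone layer → the mudstone, so the basalt flow must come before the mudstone.
That means the mudstone cannot be before the basalt flow.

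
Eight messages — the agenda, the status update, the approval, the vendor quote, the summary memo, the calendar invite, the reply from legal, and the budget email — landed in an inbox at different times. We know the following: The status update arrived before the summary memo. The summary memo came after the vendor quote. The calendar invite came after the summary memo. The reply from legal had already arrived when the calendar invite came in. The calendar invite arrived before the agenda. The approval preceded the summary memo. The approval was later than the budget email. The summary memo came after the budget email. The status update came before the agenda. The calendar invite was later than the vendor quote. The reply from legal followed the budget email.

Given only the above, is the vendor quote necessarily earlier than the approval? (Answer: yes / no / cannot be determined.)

No chain of stated constraints runs from the vendor quote to the approval, and none runs from the approval to the vendor quote either.
So the relative order of the vendor quote and the approval is not fixed by the given facts.

cannot be determined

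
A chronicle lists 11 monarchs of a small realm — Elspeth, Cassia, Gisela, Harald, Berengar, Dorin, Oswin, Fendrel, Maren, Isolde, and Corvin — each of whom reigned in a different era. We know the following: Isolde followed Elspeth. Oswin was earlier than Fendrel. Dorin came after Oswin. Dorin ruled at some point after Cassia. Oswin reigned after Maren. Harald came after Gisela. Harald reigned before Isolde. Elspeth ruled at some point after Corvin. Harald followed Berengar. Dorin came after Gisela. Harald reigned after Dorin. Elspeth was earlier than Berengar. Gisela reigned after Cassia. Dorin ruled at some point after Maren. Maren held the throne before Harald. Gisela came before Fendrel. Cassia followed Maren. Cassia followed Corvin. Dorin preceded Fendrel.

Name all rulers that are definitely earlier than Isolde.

Directly stated before Isolde: Elspeth and Harald.
Berengar reaches Isolde via Berengar → Harald → Isolde.
Cassia reaches Isolde via Cassia → Dorin → Harald → Isolde.
Corvin reaches Isolde via Corvin → Elspeth → Isolde.
Likewise Dorin, Gisela, Maren, and Oswin each reach Isolde by chaining the stated constraints.
No chain forces Fendrel ahead of Isolde.

Berengar, Cassia, Corvin, Dorin, Elspeth, Gisela, Harald, Maren, Oswin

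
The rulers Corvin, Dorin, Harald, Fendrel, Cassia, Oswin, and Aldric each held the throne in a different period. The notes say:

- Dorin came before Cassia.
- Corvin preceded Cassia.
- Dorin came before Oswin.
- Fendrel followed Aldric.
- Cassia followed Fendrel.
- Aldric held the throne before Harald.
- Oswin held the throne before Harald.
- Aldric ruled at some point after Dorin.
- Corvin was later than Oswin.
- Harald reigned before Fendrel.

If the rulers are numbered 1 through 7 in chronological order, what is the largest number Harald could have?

5

Harald must come before Cassia and Fendrel — 2 rulers forced after them.
Everything else can be placed before Harald in some valid order, so Harald can sit as late as position 7 − 2 = 5.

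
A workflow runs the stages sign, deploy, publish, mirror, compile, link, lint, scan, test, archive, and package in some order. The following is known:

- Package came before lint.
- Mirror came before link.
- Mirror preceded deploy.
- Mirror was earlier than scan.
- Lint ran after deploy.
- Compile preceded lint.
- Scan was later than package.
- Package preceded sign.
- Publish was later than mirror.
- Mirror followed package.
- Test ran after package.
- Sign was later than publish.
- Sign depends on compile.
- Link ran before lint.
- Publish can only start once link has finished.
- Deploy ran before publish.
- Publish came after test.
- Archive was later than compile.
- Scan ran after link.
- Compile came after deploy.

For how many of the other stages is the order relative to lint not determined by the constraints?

5

Forced before lint: compile, deploy, link, mirror, and package.
That leaves archive, publish, scan, sign, and test with no forced order relative to lint — 5.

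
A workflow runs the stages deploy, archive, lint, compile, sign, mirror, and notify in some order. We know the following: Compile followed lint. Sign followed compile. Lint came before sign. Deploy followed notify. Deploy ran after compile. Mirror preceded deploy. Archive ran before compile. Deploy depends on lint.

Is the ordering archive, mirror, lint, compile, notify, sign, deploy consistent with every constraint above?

Check each stated constraint against the proposed order — e.g. lint is ahead of deploy; mirror is ahead of deploy. Every pair is in the required order; nothing is violated.

yes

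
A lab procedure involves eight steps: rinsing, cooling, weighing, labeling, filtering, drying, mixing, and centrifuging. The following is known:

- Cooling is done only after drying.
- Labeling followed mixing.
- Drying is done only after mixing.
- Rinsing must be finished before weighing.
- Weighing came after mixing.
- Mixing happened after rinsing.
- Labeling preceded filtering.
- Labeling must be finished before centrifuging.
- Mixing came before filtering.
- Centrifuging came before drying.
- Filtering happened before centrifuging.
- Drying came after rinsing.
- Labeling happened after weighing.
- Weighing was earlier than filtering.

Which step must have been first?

rinsing

Rinsing has a chain of constraints placing it before every other step, so rinsing must be first.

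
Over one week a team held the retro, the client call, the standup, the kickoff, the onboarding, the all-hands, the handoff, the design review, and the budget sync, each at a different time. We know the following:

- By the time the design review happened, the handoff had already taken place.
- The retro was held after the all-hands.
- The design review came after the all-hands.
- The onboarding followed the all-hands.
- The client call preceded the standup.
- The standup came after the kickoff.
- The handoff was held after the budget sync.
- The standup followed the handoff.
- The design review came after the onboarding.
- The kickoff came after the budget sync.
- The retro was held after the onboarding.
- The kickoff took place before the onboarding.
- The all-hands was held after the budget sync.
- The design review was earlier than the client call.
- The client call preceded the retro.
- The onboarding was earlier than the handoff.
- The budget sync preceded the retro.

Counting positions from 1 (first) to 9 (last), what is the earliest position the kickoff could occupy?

The budget sync must come before the kickoff — 1 forced predecessor.
Nothing else is forced ahead of the kickoff, so its earliest slot is position 1 + 1 = 2.

2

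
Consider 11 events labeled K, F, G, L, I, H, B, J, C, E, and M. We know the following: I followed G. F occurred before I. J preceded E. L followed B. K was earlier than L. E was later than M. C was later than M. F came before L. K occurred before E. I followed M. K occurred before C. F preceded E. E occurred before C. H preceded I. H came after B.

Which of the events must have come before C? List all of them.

E, F, J, K, M

Directly stated before C: E, K, and M.
F reaches C via F → E → C.
J reaches C via J → E → C.
No chain forces L (or any of the others) ahead of C.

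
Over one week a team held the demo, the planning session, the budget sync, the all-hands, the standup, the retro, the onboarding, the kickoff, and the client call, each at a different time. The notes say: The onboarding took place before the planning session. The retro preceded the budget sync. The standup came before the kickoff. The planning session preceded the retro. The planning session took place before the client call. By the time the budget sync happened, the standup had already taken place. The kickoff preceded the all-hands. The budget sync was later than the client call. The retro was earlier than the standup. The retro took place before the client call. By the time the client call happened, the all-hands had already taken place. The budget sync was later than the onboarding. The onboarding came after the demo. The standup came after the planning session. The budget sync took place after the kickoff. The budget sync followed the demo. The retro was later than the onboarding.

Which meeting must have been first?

The demo has a chain of constraints placing it before every other meeting, so the demo must be first.

the demo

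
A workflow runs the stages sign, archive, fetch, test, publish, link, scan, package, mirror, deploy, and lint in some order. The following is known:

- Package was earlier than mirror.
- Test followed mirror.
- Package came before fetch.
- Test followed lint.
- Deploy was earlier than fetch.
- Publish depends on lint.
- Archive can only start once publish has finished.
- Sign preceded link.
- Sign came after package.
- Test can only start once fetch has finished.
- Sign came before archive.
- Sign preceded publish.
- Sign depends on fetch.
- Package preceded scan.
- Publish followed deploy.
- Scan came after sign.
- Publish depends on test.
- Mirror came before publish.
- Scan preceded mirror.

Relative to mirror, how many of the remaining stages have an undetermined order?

Forced before mirror: deploy, fetch, package, scan, and sign; forced after mirror: archive, publish, and test.
That leaves link and lint with no forced order relative to mirror — 2.

2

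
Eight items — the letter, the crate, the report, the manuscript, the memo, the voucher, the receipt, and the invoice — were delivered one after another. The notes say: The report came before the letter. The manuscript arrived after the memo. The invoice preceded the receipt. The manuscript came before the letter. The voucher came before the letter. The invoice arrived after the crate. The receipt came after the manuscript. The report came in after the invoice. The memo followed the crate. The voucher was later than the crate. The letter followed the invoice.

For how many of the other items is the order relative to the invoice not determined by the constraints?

3

Forced before the invoice: the crate; forced after the invoice: the letter, the receipt, and the report.
That leaves the manuscript, the memo, and the voucher with no forced order relative to the invoice — 3.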